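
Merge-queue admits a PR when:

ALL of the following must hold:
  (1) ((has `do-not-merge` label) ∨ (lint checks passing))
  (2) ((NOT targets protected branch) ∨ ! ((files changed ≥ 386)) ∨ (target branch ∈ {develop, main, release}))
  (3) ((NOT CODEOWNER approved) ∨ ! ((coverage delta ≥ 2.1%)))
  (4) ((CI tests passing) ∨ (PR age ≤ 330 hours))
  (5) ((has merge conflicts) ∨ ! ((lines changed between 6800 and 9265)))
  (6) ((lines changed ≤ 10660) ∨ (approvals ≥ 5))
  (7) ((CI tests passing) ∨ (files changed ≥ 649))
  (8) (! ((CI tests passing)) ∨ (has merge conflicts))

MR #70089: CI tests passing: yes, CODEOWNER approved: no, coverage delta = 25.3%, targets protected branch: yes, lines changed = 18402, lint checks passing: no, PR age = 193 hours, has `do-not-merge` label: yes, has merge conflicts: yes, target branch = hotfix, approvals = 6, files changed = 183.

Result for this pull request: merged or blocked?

Atomic conditions:
  has `do-not-merge` label: yes → true
  lint checks passing: no → false
  NOT targets protected branch: yes → false
  files changed ≥ 386: 183 ≥ 386 is false
  target branch ∈ {develop, main, release}: hotfix is not in the set → false
  NOT CODEOWNER approved: no → true
  coverage delta ≥ 2.1%: 25.3 ≥ 2.1 is true
  CI tests passing: yes → true
  PR age ≤ 330 hours: 193 ≤ 330 is true
  has merge conflicts: yes → true
  lines changed between 6800 and 9265: 18402 in [6800, 9265] is false
  lines changed ≤ 10660: 18402 ≤ 10660 is false
  approvals ≥ 5: 6 ≥ 5 is true
  files changed ≥ 649: 183 ≥ 649 is false
Combine:
[1] true OR false = true
[2.2] NOT false = true
[2] false OR true OR false = true
[3.2] NOT true = false
[3] true OR false = true
[4] true OR true = true
[5.2] NOT false = true
[5] true OR true = true
[6] false OR true = true
[7] true OR false = true
[8.1] NOT true = false
[8] false OR true = true
[root] true AND true AND true AND true AND true AND true AND true AND true = true
Overall: true → merged

Merged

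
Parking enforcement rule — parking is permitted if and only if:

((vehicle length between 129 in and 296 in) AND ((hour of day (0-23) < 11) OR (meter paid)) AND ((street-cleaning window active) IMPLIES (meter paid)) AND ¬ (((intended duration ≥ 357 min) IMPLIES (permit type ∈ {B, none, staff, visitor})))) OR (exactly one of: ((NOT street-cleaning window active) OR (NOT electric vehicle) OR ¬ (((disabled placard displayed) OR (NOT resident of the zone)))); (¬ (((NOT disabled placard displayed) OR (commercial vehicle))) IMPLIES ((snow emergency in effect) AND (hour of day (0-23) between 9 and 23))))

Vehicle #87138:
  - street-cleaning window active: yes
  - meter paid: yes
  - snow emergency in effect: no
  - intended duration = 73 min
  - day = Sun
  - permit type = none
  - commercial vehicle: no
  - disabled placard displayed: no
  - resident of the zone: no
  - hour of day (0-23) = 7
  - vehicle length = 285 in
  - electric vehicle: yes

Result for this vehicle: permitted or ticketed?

Permitted

Atomic conditions:
  vehicle length between 129 in and 296 in: 285 in [129, 296] is true
  hour of day (0-23) < 11: 7 < 11 is true
  meter paid: yes → true
  street-cleaning window active: yes → true
  intended duration ≥ 357 min: 73 ≥ 357 is false
  permit type ∈ {B, none, staff, visitor}: none is in the set → true
  NOT street-cleaning window active: yes → false
  NOT electric vehicle: yes → false
  disabled placard displayed: no → false
  NOT resident of the zone: no → true
  NOT disabled placard displayed: no → true
  commercial vehicle: no → false
  snow emergency in effect: no → false
  hour of day (0-23) between 9 and 23: 7 in [9, 23] is false
Combine:
[1.2] true OR true = true
[1.3] true → true = true
[1.4.1] false → true (antecedent false ⇒ implication holds) = true
[1.4] NOT true = false
[1] true AND true AND true AND false = false
[2.1.3.1] false OR true = true
[2.1.3] NOT true = false
[2.1] false OR false OR false = false
[2.2.1.1] true OR false = true
[2.2.1] NOT true = false
[2.2.2] false AND false = false
[2.2] false → false (antecedent false ⇒ implication holds) = true
[2] exactly-one(false, true) = true
[root] false OR true = true
Overall: true → permitted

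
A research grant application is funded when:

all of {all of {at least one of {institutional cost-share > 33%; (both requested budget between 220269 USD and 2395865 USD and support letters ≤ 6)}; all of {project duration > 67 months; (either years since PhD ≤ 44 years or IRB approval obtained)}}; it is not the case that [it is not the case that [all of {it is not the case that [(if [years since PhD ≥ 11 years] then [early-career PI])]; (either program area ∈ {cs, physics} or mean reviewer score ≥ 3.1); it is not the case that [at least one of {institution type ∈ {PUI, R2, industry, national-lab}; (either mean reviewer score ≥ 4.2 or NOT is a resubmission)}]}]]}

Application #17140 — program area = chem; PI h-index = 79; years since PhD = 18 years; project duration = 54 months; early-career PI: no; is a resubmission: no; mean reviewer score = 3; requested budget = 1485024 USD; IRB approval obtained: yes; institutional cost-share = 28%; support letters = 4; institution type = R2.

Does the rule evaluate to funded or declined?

Atomic conditions:
  institutional cost-share > 33%: 28 > 33 is false
  requested budget between 220269 USD and 2395865 USD: 1485024 in [220269, 2395865] is true
  support letters ≤ 6: 4 ≤ 6 is true
  project duration > 67 months: 54 > 67 is false
  years since PhD ≤ 44 years: 18 ≤ 44 is true
  IRB approval obtained: yes → true
  years since PhD ≥ 11 years: 18 ≥ 11 is true
  early-career PI: no → false
  program area ∈ {cs, physics}: chem is not in the set → false
  mean reviewer score ≥ 3.1: 3 ≥ 3.1 is false
  institution type ∈ {PUI, R2, industry, national-lab}: R2 is in the set → true
  mean reviewer score ≥ 4.2: 3 ≥ 4.2 is false
  NOT is a resubmission: no → true
Combine:
[1.1.2] true AND true = true
[1.1] false OR true = true
[1.2.2] true OR true = true
[1.2] false AND true = false
[1] true AND false = false
[2.1.1.1.1] true → false = false
[2.1.1.1] NOT false = true
[2.1.1.2] false OR false = false
[2.1.1.3.1.2] false OR true = true
[2.1.1.3.1] true OR true = true
[2.1.1.3] NOT true = false
[2.1.1] true AND false AND false = false
[2.1] NOT false = true
[2] NOT true = false
[root] false AND false = false
Overall: false → declined

Declined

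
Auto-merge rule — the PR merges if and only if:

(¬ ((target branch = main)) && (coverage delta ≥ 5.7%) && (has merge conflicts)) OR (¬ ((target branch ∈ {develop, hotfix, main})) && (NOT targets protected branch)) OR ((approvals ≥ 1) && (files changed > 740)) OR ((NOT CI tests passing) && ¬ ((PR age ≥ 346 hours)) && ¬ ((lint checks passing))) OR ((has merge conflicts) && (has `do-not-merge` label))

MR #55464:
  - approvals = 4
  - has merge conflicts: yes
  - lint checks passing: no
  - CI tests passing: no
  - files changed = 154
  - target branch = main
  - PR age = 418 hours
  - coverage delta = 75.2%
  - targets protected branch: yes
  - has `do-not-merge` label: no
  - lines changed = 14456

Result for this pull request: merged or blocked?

Atomic conditions:
  target branch = main: main == main is true
  coverage delta ≥ 5.7%: 75.2 ≥ 5.7 is true
  has merge conflicts: yes → true
  target branch ∈ {develop, hotfix, main}: main is in the set → true
  NOT targets protected branch: yes → false
  approvals ≥ 1: 4 ≥ 1 is true
  files changed > 740: 154 > 740 is false
  NOT CI tests passing: no → true
  PR age ≥ 346 hours: 418 ≥ 346 is true
  lint checks passing: no → false
  has `do-not-merge` label: no → false
Combine:
[1.1] NOT true = false
[1] false AND true AND true = false
[2.1] NOT true = false
[2] false AND false = false
[3] true AND false = false
[4.2] NOT true = false
[4.3] NOT false = true
[4] true AND false AND true = false
[5] true AND false = false
[root] false OR false OR false OR false OR false = false
Overall: false → blocked

Blocked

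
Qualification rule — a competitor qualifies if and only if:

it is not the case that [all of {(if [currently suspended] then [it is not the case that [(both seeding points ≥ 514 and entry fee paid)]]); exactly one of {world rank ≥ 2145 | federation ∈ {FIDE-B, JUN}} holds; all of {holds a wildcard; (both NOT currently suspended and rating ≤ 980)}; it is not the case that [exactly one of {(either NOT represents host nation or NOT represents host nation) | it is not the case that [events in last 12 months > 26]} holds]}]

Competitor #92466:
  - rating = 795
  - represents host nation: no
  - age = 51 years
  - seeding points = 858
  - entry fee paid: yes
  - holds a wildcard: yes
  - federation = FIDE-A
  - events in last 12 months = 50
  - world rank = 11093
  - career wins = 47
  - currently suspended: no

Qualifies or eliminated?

Atomic conditions:
  currently suspended: no → false
  seeding points ≥ 514: 858 ≥ 514 is true
  entry fee paid: yes → true
  world rank ≥ 2145: 11093 ≥ 2145 is true
  federation ∈ {FIDE-B, JUN}: FIDE-A is not in the set → false
  holds a wildcard: yes → true
  NOT currently suspended: no → true
  rating ≤ 980: 795 ≤ 980 is true
  NOT represents host nation: no → true
  events in last 12 months > 26: 50 > 26 is true
Combine:
[1.1.2.1] true AND true = true
[1.1.2] NOT true = false
[1.1] false → false (antecedent false ⇒ implication holds) = true
[1.2] exactly-one(true, false) = true
[1.3.2] true AND true = true
[1.3] true AND true = true
[1.4.1.1] true OR true = true
[1.4.1.2] NOT true = false
[1.4.1] exactly-one(true, false) = true
[1.4] NOT true = false
[1] true AND true AND true AND false = false
[root] NOT false = true
Overall: true → qualifies

Qualifies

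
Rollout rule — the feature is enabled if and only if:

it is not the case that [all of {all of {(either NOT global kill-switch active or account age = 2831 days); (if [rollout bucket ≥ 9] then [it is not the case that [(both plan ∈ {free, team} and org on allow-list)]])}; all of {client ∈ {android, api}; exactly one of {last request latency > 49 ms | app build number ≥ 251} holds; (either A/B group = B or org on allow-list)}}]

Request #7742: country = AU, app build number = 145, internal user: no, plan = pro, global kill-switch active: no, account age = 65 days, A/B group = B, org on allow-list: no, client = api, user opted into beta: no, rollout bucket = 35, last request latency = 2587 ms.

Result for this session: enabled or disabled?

Atomic conditions:
  NOT global kill-switch active: no → true
  account age = 2831 days: 65 == 2831 is false
  rollout bucket ≥ 9: 35 ≥ 9 is true
  plan ∈ {free, team}: pro is not in the set → false
  org on allow-list: no → false
  client ∈ {android, api}: api is in the set → true
  last request latency > 49 ms: 2587 > 49 is true
  app build number ≥ 251: 145 ≥ 251 is false
  A/B group = B: B == B is true
Combine:
[1.1.1] true OR false = true
[1.1.2.2.1] false AND false = false
[1.1.2.2] NOT false = true
[1.1.2] true → true = true
[1.1] true AND true = true
[1.2.2] exactly-one(true, false) = true
[1.2.3] true OR false = true
[1.2] true AND true AND true = true
[1] true AND true = true
[root] NOT true = false
Overall: false → disabled

Disabled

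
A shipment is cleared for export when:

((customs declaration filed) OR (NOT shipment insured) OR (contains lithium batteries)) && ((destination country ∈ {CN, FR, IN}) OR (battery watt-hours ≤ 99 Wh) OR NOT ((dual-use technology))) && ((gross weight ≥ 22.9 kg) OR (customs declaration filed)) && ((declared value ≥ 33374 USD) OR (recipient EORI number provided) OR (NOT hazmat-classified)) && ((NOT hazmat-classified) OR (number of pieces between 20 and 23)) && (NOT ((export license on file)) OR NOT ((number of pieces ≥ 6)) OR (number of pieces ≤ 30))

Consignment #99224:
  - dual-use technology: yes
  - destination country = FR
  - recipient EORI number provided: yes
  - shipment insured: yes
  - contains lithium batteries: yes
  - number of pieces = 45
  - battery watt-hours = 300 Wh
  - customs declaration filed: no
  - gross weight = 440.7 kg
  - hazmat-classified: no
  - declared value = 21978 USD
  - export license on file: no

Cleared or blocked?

Atomic conditions:
  customs declaration filed: no → false
  NOT shipment insured: yes → false
  contains lithium batteries: yes → true
  destination country ∈ {CN, FR, IN}: FR is in the set → true
  battery watt-hours ≤ 99 Wh: 300 ≤ 99 is false
  dual-use technology: yes → true
  gross weight ≥ 22.9 kg: 440.7 ≥ 22.9 is true
  declared value ≥ 33374 USD: 21978 ≥ 33374 is false
  recipient EORI number provided: yes → true
  NOT hazmat-classified: no → true
  number of pieces between 20 and 23: 45 in [20, 23] is false
  export license on file: no → false
  number of pieces ≥ 6: 45 ≥ 6 is true
  number of pieces ≤ 30: 45 ≤ 30 is false
Combine:
[1] false OR false OR true = true
[2.3] NOT true = false
[2] true OR false OR false = true
[3] true OR false = true
[4] false OR true OR true = true
[5] true OR false = true
[6.1] NOT false = true
[6.2] NOT true = false
[6] true OR false OR false = true
[root] true AND true AND true AND true AND true AND true = true
Overall: true → cleared

Cleared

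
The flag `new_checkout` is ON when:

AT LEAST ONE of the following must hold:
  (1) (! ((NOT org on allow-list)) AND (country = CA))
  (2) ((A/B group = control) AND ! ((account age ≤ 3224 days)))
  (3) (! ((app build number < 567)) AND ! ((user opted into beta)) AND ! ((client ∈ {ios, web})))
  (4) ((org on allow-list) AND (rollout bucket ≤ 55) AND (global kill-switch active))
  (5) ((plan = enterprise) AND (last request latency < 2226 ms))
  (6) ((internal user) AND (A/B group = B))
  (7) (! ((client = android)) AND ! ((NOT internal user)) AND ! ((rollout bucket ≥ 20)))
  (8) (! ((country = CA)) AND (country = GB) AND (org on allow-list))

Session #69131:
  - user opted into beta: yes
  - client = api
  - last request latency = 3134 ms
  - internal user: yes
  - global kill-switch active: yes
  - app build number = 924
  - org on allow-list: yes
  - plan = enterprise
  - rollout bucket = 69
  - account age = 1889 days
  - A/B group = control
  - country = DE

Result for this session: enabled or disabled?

Disabled

Atomic conditions:
  NOT org on allow-list: yes → false
  country = CA: DE == CA is false
  A/B group = control: control == control is true
  account age ≤ 3224 days: 1889 ≤ 3224 is true
  app build number < 567: 924 < 567 is false
  user opted into beta: yes → true
  client ∈ {ios, web}: api is not in the set → false
  org on allow-list: yes → true
  rollout bucket ≤ 55: 69 ≤ 55 is false
  global kill-switch active: yes → true
  plan = enterprise: enterprise == enterprise is true
  last request latency < 2226 ms: 3134 < 2226 is false
  internal user: yes → true
  A/B group = B: control == B is false
  client = android: api == android is false
  NOT internal user: yes → false
  rollout bucket ≥ 20: 69 ≥ 20 is true
  country = GB: DE == GB is false
Combine:
[1.1] NOT false = true
[1] true AND false = false
[2.2] NOT true = false
[2] true AND false = false
[3.1] NOT false = true
[3.2] NOT true = false
[3.3] NOT false = true
[3] true AND false AND true = false
[4] true AND false AND true = false
[5] true AND false = false
[6] true AND false = false
[7.1] NOT false = true
[7.2] NOT false = true
[7.3] NOT true = false
[7] true AND true AND false = false
[8.1] NOT false = true
[8] true AND false AND true = false
[root] false OR false OR false OR false OR false OR false OR false OR false = false
Overall: false → disabled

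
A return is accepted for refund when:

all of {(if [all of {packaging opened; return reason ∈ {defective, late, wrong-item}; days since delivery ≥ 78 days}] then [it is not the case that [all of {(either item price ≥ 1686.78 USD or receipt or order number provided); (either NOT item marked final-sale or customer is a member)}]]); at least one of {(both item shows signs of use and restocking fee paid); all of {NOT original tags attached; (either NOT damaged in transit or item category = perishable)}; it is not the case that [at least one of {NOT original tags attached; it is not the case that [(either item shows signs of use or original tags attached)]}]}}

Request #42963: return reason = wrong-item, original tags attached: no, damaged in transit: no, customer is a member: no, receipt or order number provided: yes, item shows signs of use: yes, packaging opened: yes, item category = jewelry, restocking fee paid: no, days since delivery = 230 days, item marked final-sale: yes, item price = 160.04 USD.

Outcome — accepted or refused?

Atomic conditions:
  packaging opened: yes → true
  return reason ∈ {defective, late, wrong-item}: wrong-item is in the set → true
  days since delivery ≥ 78 days: 230 ≥ 78 is true
  item price ≥ 1686.78 USD: 160.04 ≥ 1686.78 is false
  receipt or order number provided: yes → true
  NOT item marked final-sale: yes → false
  customer is a member: no → false
  item shows signs of use: yes → true
  restocking fee paid: no → false
  NOT original tags attached: no → true
  NOT damaged in transit: no → true
  item category = perishable: jewelry == perishable is false
  original tags attached: no → false
Combine:
[1.1] true AND true AND true = true
[1.2.1.1] false OR true = true
[1.2.1.2] false OR false = false
[1.2.1] true AND false = false
[1.2] NOT false = true
[1] true → true = true
[2.1] true AND false = false
[2.2.2] true OR false = true
[2.2] true AND true = true
[2.3.1.2.1] true OR false = true
[2.3.1.2] NOT true = false
[2.3.1] true OR false = true
[2.3] NOT true = false
[2] false OR true OR false = true
[root] true AND true = true
Overall: true → accepted

Accepted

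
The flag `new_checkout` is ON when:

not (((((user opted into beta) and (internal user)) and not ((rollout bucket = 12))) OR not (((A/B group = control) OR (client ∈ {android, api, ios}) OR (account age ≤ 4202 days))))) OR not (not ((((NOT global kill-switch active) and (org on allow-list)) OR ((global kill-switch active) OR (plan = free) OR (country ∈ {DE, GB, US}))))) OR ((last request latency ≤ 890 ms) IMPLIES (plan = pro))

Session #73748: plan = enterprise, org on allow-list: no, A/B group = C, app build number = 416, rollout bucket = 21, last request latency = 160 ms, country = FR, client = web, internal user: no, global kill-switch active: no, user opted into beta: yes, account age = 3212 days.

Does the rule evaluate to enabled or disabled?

Enabled

Atomic conditions:
  user opted into beta: yes → true
  internal user: no → false
  rollout bucket = 12: 21 == 12 is false
  A/B group = control: C == control is false
  client ∈ {android, api, ios}: web is not in the set → false
  account age ≤ 4202 days: 3212 ≤ 4202 is true
  NOT global kill-switch active: no → true
  org on allow-list: no → false
  global kill-switch active: no → false
  plan = free: enterprise == free is false
  country ∈ {DE, GB, US}: FR is not in the set → false
  last request latency ≤ 890 ms: 160 ≤ 890 is true
  plan = pro: enterprise == pro is false
Combine:
[1.1.1.1] true AND false = false
[1.1.1.2] NOT false = true
[1.1.1] false AND true = false
[1.1.2.1] false OR false OR true = true
[1.1.2] NOT true = false
[1.1] false OR false = false
[1] NOT false = true
[2.1.1.1] true AND false = false
[2.1.1.2] false OR false OR false = false
[2.1.1] false OR false = false
[2.1] NOT false = true
[2] NOT true = false
[3] true → false = false
[root] true OR false OR false = true
Overall: true → enabled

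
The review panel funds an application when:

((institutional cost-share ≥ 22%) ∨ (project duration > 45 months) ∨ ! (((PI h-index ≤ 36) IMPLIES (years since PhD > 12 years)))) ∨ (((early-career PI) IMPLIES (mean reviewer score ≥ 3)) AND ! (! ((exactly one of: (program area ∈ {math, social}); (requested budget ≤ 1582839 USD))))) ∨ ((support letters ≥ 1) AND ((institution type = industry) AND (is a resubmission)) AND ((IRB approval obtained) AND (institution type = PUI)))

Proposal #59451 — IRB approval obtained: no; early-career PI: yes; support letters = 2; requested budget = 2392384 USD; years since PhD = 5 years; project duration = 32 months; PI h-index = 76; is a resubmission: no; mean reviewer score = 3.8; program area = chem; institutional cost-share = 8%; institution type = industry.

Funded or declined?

Atomic conditions:
  institutional cost-share ≥ 22%: 8 ≥ 22 is false
  project duration > 45 months: 32 > 45 is false
  PI h-index ≤ 36: 76 ≤ 36 is false
  years since PhD > 12 years: 5 > 12 is false
  early-career PI: yes → true
  mean reviewer score ≥ 3: 3.8 ≥ 3 is true
  program area ∈ {math, social}: chem is not in the set → false
  requested budget ≤ 1582839 USD: 2392384 ≤ 1582839 is false
  support letters ≥ 1: 2 ≥ 1 is true
  institution type = industry: industry == industry is true
  is a resubmission: no → false
  IRB approval obtained: no → false
  institution type = PUI: industry == PUI is false
Combine:
[1.3.1] false → false (antecedent false ⇒ implication holds) = true
[1.3] NOT true = false
[1] false OR false OR false = false
[2.1] true → true = true
[2.2.1.1] exactly-one(false, false) = false
[2.2.1] NOT false = true
[2.2] NOT true = false
[2] true AND false = false
[3.2] true AND false = false
[3.3] false AND false = false
[3] true AND false AND false = false
[root] false OR false OR false = false
Overall: false → declined

Declined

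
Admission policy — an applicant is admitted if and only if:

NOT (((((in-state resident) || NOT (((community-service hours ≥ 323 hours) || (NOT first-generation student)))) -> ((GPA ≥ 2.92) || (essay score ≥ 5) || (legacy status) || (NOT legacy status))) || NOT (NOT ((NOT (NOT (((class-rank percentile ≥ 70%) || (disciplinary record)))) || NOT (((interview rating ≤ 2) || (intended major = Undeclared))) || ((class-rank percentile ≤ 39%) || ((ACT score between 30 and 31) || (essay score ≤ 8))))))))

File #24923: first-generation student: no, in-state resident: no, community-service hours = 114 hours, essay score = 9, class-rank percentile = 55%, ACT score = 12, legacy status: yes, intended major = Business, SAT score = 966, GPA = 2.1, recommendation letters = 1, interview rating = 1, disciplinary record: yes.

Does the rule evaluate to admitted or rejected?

Atomic conditions:
  in-state resident: no → false
  community-service hours ≥ 323 hours: 114 ≥ 323 is false
  NOT first-generation student: no → true
  GPA ≥ 2.92: 2.1 ≥ 2.92 is false
  essay score ≥ 5: 9 ≥ 5 is true
  legacy status: yes → true
  NOT legacy status: yes → false
  class-rank percentile ≥ 70%: 55 ≥ 70 is false
  disciplinary record: yes → true
  interview rating ≤ 2: 1 ≤ 2 is true
  intended major = Undeclared: Business == Undeclared is false
  class-rank percentile ≤ 39%: 55 ≤ 39 is false
  ACT score between 30 and 31: 12 in [30, 31] is false
  essay score ≤ 8: 9 ≤ 8 is false
Combine:
[1.1.1.2.1] false OR true = true
[1.1.1.2] NOT true = false
[1.1.1] false OR false = false
[1.1.2] false OR true OR true OR false = true
[1.1] false → true (antecedent false ⇒ implication holds) = true
[1.2.1.1.1.1.1] false OR true = true
[1.2.1.1.1.1] NOT true = false
[1.2.1.1.1] NOT false = true
[1.2.1.1.2.1] true OR false = true
[1.2.1.1.2] NOT true = false
[1.2.1.1.3.2] false OR false = false
[1.2.1.1.3] false OR false = false
[1.2.1.1] true OR false OR false = true
[1.2.1] NOT true = false
[1.2] NOT false = true
[1] true OR true = true
[root] NOT true = false
Overall: false → rejected

Rejected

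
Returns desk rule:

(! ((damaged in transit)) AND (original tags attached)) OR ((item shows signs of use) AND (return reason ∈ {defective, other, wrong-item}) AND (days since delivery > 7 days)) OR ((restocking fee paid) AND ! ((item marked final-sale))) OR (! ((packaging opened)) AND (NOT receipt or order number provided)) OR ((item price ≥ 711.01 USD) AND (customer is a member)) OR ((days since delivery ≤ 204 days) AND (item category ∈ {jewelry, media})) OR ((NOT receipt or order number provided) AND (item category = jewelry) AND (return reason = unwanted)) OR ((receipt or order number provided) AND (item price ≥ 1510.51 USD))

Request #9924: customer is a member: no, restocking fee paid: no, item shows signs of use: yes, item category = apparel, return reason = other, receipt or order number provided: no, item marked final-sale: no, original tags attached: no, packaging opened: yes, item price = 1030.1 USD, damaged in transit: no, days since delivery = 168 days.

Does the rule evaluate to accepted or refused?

Atomic conditions:
  damaged in transit: no → false
  original tags attached: no → false
  item shows signs of use: yes → true
  return reason ∈ {defective, other, wrong-item}: other is in the set → true
  days since delivery > 7 days: 168 > 7 is true
  restocking fee paid: no → false
  item marked final-sale: no → false
  packaging opened: yes → true
  NOT receipt or order number provided: no → true
  item price ≥ 711.01 USD: 1030.1 ≥ 711.01 is true
  customer is a member: no → false
  days since delivery ≤ 204 days: 168 ≤ 204 is true
  item category ∈ {jewelry, media}: apparel is not in the set → false
  item category = jewelry: apparel == jewelry is false
  return reason = unwanted: other == unwanted is false
  receipt or order number provided: no → false
  item price ≥ 1510.51 USD: 1030.1 ≥ 1510.51 is false
Combine:
[1.1] NOT false = true
[1] true AND false = false
[2] true AND true AND true = true
[3.2] NOT false = true
[3] false AND true = false
[4.1] NOT true = false
[4] false AND true = false
[5] true AND false = false
[6] true AND false = false
[7] true AND false AND false = false
[8] false AND false = false
[root] false OR true OR false OR false OR false OR false OR false OR false = true
Overall: true → accepted

Accepted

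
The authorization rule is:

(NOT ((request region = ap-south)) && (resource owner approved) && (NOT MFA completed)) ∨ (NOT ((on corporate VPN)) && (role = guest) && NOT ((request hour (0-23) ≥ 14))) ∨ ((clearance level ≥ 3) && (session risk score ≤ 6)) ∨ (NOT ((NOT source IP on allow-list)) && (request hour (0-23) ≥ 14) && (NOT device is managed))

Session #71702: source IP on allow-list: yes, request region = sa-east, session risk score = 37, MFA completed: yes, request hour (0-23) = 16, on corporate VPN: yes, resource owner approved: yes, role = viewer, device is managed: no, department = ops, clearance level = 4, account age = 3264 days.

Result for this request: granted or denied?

Granted

Atomic conditions:
  request region = ap-south: sa-east == ap-south is false
  resource owner approved: yes → true
  NOT MFA completed: yes → false
  on corporate VPN: yes → true
  role = guest: viewer == guest is false
  request hour (0-23) ≥ 14: 16 ≥ 14 is true
  clearance level ≥ 3: 4 ≥ 3 is true
  session risk score ≤ 6: 37 ≤ 6 is false
  NOT source IP on allow-list: yes → false
  NOT device is managed: no → true
Combine:
[1.1] NOT false = true
[1] true AND true AND false = false
[2.1] NOT true = false
[2.3] NOT true = false
[2] false AND false AND false = false
[3] true AND false = false
[4.1] NOT false = true
[4] true AND true AND true = true
[root] false OR false OR false OR true = true
Overall: true → granted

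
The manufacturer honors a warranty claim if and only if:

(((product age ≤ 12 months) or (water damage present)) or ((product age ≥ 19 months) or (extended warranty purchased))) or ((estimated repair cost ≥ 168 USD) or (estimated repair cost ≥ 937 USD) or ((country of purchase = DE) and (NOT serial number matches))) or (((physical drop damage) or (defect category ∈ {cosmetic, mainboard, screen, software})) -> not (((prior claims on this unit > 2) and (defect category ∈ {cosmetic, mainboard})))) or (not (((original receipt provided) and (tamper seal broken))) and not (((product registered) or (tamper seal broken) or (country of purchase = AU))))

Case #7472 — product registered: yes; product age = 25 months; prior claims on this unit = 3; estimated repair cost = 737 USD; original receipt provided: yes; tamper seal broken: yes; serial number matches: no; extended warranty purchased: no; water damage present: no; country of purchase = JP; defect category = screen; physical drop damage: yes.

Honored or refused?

Atomic conditions:
  product age ≤ 12 months: 25 ≤ 12 is false
  water damage present: no → false
  product age ≥ 19 months: 25 ≥ 19 is true
  extended warranty purchased: no → false
  estimated repair cost ≥ 168 USD: 737 ≥ 168 is true
  estimated repair cost ≥ 937 USD: 737 ≥ 937 is false
  country of purchase = DE: JP == DE is false
  NOT serial number matches: no → true
  physical drop damage: yes → true
  defect category ∈ {cosmetic, mainboard, screen, software}: screen is in the set → true
  prior claims on this unit > 2: 3 > 2 is true
  defect category ∈ {cosmetic, mainboard}: screen is not in the set → false
  original receipt provided: yes → true
  tamper seal broken: yes → true
  product registered: yes → true
  country of purchase = AU: JP == AU is false
Combine:
[1.1] false OR false = false
[1.2] true OR false = true
[1] false OR true = true
[2.3] false AND true = false
[2] true OR false OR false = true
[3.1] true OR true = true
[3.2.1] true AND false = false
[3.2] NOT false = true
[3] true → true = true
[4.1.1] true AND true = true
[4.1] NOT true = false
[4.2.1] true OR true OR false = true
[4.2] NOT true = false
[4] false AND false = false
[root] true OR true OR true OR false = true
Overall: true → honored

Honored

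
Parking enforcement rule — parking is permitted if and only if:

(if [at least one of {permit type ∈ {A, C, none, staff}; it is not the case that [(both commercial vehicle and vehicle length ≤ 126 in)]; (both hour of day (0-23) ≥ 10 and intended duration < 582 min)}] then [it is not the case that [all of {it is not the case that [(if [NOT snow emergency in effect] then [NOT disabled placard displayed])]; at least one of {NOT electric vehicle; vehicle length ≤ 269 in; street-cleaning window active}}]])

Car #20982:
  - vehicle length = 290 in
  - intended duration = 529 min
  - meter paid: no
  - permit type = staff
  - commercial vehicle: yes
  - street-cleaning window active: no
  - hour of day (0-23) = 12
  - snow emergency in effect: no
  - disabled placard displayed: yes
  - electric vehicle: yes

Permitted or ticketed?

Permitted

Atomic conditions:
  permit type ∈ {A, C, none, staff}: staff is in the set → true
  commercial vehicle: yes → true
  vehicle length ≤ 126 in: 290 ≤ 126 is false
  hour of day (0-23) ≥ 10: 12 ≥ 10 is true
  intended duration < 582 min: 529 < 582 is true
  NOT snow emergency in effect: no → true
  NOT disabled placard displayed: yes → false
  NOT electric vehicle: yes → false
  vehicle length ≤ 269 in: 290 ≤ 269 is false
  street-cleaning window active: no → false
Combine:
[1.2.1] true AND false = false
[1.2] NOT false = true
[1.3] true AND true = true
[1] true OR true OR true = true
[2.1.1.1] true → false = false
[2.1.1] NOT false = true
[2.1.2] false OR false OR false = false
[2.1] true AND false = false
[2] NOT false = true
[root] true → true = true
Overall: true → permitted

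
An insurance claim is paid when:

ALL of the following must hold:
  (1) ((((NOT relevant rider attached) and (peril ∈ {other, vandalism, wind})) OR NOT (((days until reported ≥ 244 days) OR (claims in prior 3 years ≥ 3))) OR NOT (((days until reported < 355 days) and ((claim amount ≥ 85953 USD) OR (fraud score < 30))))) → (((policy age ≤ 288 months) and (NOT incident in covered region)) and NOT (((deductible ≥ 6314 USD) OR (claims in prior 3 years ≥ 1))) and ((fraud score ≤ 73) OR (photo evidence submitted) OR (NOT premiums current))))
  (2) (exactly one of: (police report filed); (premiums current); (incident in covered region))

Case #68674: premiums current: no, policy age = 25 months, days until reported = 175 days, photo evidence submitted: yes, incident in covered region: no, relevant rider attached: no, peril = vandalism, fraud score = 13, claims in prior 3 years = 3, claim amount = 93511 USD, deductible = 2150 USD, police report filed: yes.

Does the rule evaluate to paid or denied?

Denied

Atomic conditions:
  NOT relevant rider attached: no → true
  peril ∈ {other, vandalism, wind}: vandalism is in the set → true
  days until reported ≥ 244 days: 175 ≥ 244 is false
  claims in prior 3 years ≥ 3: 3 ≥ 3 is true
  days until reported < 355 days: 175 < 355 is true
  claim amount ≥ 85953 USD: 93511 ≥ 85953 is true
  fraud score < 30: 13 < 30 is true
  policy age ≤ 288 months: 25 ≤ 288 is true
  NOT incident in covered region: no → true
  deductible ≥ 6314 USD: 2150 ≥ 6314 is false
  claims in prior 3 years ≥ 1: 3 ≥ 1 is true
  fraud score ≤ 73: 13 ≤ 73 is true
  photo evidence submitted: yes → true
  NOT premiums current: no → true
  police report filed: yes → true
  premiums current: no → false
  incident in covered region: no → false
Combine:
[1.1.1] true AND true = true
[1.1.2.1] false OR true = true
[1.1.2] NOT true = false
[1.1.3.1.2] true OR true = true
[1.1.3.1] true AND true = true
[1.1.3] NOT true = false
[1.1] true OR false OR false = true
[1.2.1] true AND true = true
[1.2.2.1] false OR true = true
[1.2.2] NOT true = false
[1.2.3] true OR true OR true = true
[1.2] true AND false AND true = false
[1] true → false = false
[2] exactly-one(true, false, false) = true
[root] false AND true = false
Overall: false → denied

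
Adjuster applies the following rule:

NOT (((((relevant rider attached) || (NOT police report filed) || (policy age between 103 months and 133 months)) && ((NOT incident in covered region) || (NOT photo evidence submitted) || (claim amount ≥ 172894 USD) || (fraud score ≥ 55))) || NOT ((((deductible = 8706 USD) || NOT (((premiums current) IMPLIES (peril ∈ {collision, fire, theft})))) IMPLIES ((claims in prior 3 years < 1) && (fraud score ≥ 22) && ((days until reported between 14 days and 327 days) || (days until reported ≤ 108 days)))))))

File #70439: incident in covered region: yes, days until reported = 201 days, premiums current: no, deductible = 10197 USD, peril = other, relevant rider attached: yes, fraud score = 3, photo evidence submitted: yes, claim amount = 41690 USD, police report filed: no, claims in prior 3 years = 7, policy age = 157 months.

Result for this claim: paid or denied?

Atomic conditions:
  relevant rider attached: yes → true
  NOT police report filed: no → true
  policy age between 103 months and 133 months: 157 in [103, 133] is false
  NOT incident in covered region: yes → false
  NOT photo evidence submitted: yes → false
  claim amount ≥ 172894 USD: 41690 ≥ 172894 is false
  fraud score ≥ 55: 3 ≥ 55 is false
  deductible = 8706 USD: 10197 == 8706 is false
  premiums current: no → false
  peril ∈ {collision, fire, theft}: other is not in the set → false
  claims in prior 3 years < 1: 7 < 1 is false
  fraud score ≥ 22: 3 ≥ 22 is false
  days until reported between 14 days and 327 days: 201 in [14, 327] is true
  days until reported ≤ 108 days: 201 ≤ 108 is false
Combine:
[1.1.1] true OR true OR false = true
[1.1.2] false OR false OR false OR false = false
[1.1] true AND false = false
[1.2.1.1.2.1] false → false (antecedent false ⇒ implication holds) = true
[1.2.1.1.2] NOT true = false
[1.2.1.1] false OR false = false
[1.2.1.2.3] true OR false = true
[1.2.1.2] false AND false AND true = false
[1.2.1] false → false (antecedent false ⇒ implication holds) = true
[1.2] NOT true = false
[1] false OR false = false
[root] NOT false = true
Overall: true → paid

Paid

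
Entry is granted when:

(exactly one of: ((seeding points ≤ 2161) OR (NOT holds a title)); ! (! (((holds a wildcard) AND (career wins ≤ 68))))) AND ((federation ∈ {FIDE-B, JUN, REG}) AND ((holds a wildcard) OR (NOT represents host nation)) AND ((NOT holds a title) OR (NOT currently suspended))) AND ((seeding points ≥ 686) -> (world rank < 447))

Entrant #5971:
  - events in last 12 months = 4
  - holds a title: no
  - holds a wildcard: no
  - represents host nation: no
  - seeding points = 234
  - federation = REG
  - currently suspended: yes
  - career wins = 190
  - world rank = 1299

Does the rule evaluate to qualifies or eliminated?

Atomic conditions:
  seeding points ≤ 2161: 234 ≤ 2161 is true
  NOT holds a title: no → true
  holds a wildcard: no → false
  career wins ≤ 68: 190 ≤ 68 is false
  federation ∈ {FIDE-B, JUN, REG}: REG is in the set → true
  NOT represents host nation: no → true
  NOT currently suspended: yes → false
  seeding points ≥ 686: 234 ≥ 686 is false
  world rank < 447: 1299 < 447 is false
Combine:
[1.1] true OR true = true
[1.2.1.1] false AND false = false
[1.2.1] NOT false = true
[1.2] NOT true = false
[1] exactly-one(true, false) = true
[2.2] false OR true = true
[2.3] true OR false = true
[2] true AND true AND true = true
[3] false → false (antecedent false ⇒ implication holds) = true
[root] true AND true AND true = true
Overall: true → qualifies

Qualifies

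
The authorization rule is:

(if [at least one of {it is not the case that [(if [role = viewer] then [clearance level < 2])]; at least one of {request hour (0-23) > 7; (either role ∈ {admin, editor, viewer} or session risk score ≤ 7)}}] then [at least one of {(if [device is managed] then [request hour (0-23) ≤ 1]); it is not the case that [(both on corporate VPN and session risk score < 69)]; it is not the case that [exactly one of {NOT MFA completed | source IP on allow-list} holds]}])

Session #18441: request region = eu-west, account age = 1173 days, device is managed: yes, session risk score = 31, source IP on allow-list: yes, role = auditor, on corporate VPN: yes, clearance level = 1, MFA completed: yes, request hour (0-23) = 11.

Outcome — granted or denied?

Atomic conditions:
  role = viewer: auditor == viewer is false
  clearance level < 2: 1 < 2 is true
  request hour (0-23) > 7: 11 > 7 is true
  role ∈ {admin, editor, viewer}: auditor is not in the set → false
  session risk score ≤ 7: 31 ≤ 7 is false
  device is managed: yes → true
  request hour (0-23) ≤ 1: 11 ≤ 1 is false
  on corporate VPN: yes → true
  session risk score < 69: 31 < 69 is true
  NOT MFA completed: yes → false
  source IP on allow-list: yes → true
Combine:
[1.1.1] false → true (antecedent false ⇒ implication holds) = true
[1.1] NOT true = false
[1.2.2] false OR false = false
[1.2] true OR false = true
[1] false OR true = true
[2.1] true → false = false
[2.2.1] true AND true = true
[2.2] NOT true = false
[2.3.1] exactly-one(false, true) = true
[2.3] NOT true = false
[2] false OR false OR false = false
[root] true → false = false
Overall: false → denied

Denied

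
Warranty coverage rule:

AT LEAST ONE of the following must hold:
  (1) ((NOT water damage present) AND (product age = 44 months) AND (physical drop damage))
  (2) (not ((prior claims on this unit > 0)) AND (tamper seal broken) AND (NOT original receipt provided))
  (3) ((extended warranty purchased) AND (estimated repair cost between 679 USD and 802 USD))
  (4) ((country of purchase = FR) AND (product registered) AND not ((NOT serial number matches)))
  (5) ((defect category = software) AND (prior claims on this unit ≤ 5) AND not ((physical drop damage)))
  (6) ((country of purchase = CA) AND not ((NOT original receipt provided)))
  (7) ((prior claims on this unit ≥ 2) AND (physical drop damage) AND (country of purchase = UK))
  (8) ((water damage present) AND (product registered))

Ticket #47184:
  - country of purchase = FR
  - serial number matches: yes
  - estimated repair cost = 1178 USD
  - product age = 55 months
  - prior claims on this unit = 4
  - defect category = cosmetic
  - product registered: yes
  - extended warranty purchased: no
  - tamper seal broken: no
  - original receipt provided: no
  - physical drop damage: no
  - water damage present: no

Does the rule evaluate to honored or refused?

Atomic conditions:
  NOT water damage present: no → true
  product age = 44 months: 55 == 44 is false
  physical drop damage: no → false
  prior claims on this unit > 0: 4 > 0 is true
  tamper seal broken: no → false
  NOT original receipt provided: no → true
  extended warranty purchased: no → false
  estimated repair cost between 679 USD and 802 USD: 1178 in [679, 802] is false
  country of purchase = FR: FR == FR is true
  product registered: yes → true
  NOT serial number matches: yes → false
  defect category = software: cosmetic == software is false
  prior claims on this unit ≤ 5: 4 ≤ 5 is true
  country of purchase = CA: FR == CA is false
  prior claims on this unit ≥ 2: 4 ≥ 2 is true
  country of purchase = UK: FR == UK is false
  water damage present: no → false
Combine:
[1] true AND false AND false = false
[2.1] NOT true = false
[2] false AND false AND true = false
[3] false AND false = false
[4.3] NOT false = true
[4] true AND true AND true = true
[5.3] NOT false = true
[5] false AND true AND true = false
[6.2] NOT true = false
[6] false AND false = false
[7] true AND false AND false = false
[8] false AND true = false
[root] false OR false OR false OR true OR false OR false OR false OR false = true
Overall: true → honored

Honored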